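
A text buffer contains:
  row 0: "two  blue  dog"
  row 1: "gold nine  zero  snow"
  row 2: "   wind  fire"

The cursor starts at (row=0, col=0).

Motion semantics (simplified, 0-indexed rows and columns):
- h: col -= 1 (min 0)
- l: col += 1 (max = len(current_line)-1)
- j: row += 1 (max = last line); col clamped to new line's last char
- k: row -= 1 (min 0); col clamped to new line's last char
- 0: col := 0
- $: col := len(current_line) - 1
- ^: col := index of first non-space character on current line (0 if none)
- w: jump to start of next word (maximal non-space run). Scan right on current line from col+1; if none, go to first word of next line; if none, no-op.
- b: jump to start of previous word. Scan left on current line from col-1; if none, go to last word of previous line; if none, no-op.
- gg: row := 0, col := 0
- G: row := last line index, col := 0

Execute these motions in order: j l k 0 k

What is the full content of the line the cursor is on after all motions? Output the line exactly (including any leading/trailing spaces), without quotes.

After 1 (j): row=1 col=0 char='g'
After 2 (l): row=1 col=1 char='o'
After 3 (k): row=0 col=1 char='w'
After 4 (0): row=0 col=0 char='t'
After 5 (k): row=0 col=0 char='t'

Answer: two  blue  dog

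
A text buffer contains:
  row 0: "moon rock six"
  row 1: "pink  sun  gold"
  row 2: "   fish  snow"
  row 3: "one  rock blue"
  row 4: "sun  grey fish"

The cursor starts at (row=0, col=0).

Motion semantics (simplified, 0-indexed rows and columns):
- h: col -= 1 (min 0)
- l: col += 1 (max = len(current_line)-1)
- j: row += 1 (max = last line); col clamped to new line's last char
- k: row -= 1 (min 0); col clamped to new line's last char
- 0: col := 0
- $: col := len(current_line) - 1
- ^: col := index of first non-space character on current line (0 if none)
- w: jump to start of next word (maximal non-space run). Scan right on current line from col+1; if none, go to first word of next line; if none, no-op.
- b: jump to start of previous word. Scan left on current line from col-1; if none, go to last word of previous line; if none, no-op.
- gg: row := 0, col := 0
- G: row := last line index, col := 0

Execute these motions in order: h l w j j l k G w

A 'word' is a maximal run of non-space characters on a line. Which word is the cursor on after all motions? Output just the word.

Answer: grey

Derivation:
After 1 (h): row=0 col=0 char='m'
After 2 (l): row=0 col=1 char='o'
After 3 (w): row=0 col=5 char='r'
After 4 (j): row=1 col=5 char='_'
After 5 (j): row=2 col=5 char='s'
After 6 (l): row=2 col=6 char='h'
After 7 (k): row=1 col=6 char='s'
After 8 (G): row=4 col=0 char='s'
After 9 (w): row=4 col=5 char='g'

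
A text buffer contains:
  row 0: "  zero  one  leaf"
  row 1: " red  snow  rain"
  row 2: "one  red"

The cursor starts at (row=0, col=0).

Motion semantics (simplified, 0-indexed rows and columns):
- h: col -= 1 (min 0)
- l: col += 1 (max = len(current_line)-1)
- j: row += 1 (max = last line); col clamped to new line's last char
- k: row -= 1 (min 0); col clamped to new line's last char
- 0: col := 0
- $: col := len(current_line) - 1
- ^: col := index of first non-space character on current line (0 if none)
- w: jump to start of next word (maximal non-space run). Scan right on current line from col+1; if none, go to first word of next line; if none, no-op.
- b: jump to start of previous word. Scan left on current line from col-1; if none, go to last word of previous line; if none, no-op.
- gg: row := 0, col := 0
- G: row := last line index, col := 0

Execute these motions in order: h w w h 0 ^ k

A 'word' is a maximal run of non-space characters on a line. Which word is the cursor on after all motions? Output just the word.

After 1 (h): row=0 col=0 char='_'
After 2 (w): row=0 col=2 char='z'
After 3 (w): row=0 col=8 char='o'
After 4 (h): row=0 col=7 char='_'
After 5 (0): row=0 col=0 char='_'
After 6 (^): row=0 col=2 char='z'
After 7 (k): row=0 col=2 char='z'

Answer: zero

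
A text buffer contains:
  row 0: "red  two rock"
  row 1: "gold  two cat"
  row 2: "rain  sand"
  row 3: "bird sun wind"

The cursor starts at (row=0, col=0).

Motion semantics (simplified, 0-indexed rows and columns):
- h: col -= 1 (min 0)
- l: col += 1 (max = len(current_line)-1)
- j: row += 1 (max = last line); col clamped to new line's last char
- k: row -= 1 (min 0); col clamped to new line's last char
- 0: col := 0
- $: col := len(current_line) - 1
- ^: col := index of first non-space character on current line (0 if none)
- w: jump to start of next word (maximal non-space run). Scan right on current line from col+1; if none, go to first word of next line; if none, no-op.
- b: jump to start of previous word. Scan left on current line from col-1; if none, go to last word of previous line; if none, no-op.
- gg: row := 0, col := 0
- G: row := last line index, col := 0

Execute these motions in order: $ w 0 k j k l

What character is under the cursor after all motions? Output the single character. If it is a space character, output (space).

After 1 ($): row=0 col=12 char='k'
After 2 (w): row=1 col=0 char='g'
After 3 (0): row=1 col=0 char='g'
After 4 (k): row=0 col=0 char='r'
After 5 (j): row=1 col=0 char='g'
After 6 (k): row=0 col=0 char='r'
After 7 (l): row=0 col=1 char='e'

Answer: e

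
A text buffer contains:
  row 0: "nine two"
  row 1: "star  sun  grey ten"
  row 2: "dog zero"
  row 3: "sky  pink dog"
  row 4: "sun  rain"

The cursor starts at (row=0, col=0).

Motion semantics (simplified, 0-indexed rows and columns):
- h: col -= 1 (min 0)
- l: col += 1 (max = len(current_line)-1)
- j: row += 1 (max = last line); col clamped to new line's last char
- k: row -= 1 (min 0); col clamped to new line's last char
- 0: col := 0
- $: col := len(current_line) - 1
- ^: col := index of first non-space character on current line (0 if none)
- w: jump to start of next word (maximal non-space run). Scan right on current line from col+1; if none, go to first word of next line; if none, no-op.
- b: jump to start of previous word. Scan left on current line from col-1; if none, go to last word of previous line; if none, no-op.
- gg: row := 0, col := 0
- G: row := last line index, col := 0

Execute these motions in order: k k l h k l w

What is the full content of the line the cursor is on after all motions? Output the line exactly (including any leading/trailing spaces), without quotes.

After 1 (k): row=0 col=0 char='n'
After 2 (k): row=0 col=0 char='n'
After 3 (l): row=0 col=1 char='i'
After 4 (h): row=0 col=0 char='n'
After 5 (k): row=0 col=0 char='n'
After 6 (l): row=0 col=1 char='i'
After 7 (w): row=0 col=5 char='t'

Answer: nine two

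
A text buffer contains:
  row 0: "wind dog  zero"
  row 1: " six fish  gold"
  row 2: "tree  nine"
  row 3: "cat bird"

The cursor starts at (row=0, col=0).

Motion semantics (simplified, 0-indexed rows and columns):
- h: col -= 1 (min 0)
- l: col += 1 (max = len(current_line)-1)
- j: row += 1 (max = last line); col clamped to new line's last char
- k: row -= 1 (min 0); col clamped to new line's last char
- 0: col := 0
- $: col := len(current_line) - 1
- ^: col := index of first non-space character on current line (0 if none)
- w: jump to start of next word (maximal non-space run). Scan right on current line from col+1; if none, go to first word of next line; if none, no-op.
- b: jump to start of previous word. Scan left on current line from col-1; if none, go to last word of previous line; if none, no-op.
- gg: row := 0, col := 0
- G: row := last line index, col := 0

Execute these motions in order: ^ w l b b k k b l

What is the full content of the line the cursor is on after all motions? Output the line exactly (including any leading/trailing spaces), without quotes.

After 1 (^): row=0 col=0 char='w'
After 2 (w): row=0 col=5 char='d'
After 3 (l): row=0 col=6 char='o'
After 4 (b): row=0 col=5 char='d'
After 5 (b): row=0 col=0 char='w'
After 6 (k): row=0 col=0 char='w'
After 7 (k): row=0 col=0 char='w'
After 8 (b): row=0 col=0 char='w'
After 9 (l): row=0 col=1 char='i'

Answer: wind dog  zero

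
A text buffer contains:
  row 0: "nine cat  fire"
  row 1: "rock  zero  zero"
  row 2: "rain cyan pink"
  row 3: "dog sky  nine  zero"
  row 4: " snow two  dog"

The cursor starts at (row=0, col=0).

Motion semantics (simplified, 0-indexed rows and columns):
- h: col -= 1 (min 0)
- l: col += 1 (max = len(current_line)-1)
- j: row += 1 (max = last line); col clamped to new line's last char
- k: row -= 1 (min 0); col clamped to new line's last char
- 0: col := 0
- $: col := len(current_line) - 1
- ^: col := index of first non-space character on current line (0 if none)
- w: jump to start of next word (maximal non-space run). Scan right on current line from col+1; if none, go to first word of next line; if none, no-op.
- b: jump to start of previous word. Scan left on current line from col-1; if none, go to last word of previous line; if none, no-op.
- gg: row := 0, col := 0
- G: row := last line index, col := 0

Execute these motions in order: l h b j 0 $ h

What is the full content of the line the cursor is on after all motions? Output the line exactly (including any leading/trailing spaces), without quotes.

Answer: rock  zero  zero

Derivation:
After 1 (l): row=0 col=1 char='i'
After 2 (h): row=0 col=0 char='n'
After 3 (b): row=0 col=0 char='n'
After 4 (j): row=1 col=0 char='r'
After 5 (0): row=1 col=0 char='r'
After 6 ($): row=1 col=15 char='o'
After 7 (h): row=1 col=14 char='r'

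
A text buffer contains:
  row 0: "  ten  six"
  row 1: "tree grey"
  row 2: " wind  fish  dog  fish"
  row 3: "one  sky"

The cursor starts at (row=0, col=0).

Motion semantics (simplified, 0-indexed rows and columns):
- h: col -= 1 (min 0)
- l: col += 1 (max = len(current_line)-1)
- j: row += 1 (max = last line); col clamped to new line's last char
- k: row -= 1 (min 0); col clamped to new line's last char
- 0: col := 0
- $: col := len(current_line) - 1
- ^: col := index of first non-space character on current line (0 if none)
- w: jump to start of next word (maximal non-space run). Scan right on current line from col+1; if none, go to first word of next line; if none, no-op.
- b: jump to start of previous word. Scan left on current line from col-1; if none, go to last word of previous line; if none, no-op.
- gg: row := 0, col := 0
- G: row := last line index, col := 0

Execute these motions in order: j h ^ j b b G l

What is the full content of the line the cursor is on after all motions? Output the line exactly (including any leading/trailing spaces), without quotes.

Answer: one  sky

Derivation:
After 1 (j): row=1 col=0 char='t'
After 2 (h): row=1 col=0 char='t'
After 3 (^): row=1 col=0 char='t'
After 4 (j): row=2 col=0 char='_'
After 5 (b): row=1 col=5 char='g'
After 6 (b): row=1 col=0 char='t'
After 7 (G): row=3 col=0 char='o'
After 8 (l): row=3 col=1 char='n'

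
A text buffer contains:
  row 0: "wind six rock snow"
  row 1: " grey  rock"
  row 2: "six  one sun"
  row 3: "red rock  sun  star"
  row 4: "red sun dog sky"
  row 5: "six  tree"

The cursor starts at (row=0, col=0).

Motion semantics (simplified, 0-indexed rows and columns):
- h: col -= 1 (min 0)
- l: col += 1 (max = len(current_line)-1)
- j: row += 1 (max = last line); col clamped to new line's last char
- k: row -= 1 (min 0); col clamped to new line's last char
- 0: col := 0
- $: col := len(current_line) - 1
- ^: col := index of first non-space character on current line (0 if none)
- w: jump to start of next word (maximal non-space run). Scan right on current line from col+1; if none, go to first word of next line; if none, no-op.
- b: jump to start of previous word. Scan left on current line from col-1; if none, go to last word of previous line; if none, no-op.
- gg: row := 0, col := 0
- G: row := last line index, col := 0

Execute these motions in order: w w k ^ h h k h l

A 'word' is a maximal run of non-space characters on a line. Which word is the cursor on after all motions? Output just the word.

After 1 (w): row=0 col=5 char='s'
After 2 (w): row=0 col=9 char='r'
After 3 (k): row=0 col=9 char='r'
After 4 (^): row=0 col=0 char='w'
After 5 (h): row=0 col=0 char='w'
After 6 (h): row=0 col=0 char='w'
After 7 (k): row=0 col=0 char='w'
After 8 (h): row=0 col=0 char='w'
After 9 (l): row=0 col=1 char='i'

Answer: wind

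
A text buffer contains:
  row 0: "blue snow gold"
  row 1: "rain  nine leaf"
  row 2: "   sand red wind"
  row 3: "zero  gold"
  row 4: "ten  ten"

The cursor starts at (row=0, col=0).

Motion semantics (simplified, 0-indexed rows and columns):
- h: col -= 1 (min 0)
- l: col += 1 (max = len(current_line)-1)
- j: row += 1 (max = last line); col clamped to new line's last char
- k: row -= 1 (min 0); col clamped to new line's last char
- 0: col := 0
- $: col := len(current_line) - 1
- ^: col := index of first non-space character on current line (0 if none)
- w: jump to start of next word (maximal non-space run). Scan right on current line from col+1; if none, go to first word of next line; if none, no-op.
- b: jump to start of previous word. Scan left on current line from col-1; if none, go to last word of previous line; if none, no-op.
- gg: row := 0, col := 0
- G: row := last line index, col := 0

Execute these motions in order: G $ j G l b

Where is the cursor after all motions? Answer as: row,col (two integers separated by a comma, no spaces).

After 1 (G): row=4 col=0 char='t'
After 2 ($): row=4 col=7 char='n'
After 3 (j): row=4 col=7 char='n'
After 4 (G): row=4 col=0 char='t'
After 5 (l): row=4 col=1 char='e'
After 6 (b): row=4 col=0 char='t'

Answer: 4,0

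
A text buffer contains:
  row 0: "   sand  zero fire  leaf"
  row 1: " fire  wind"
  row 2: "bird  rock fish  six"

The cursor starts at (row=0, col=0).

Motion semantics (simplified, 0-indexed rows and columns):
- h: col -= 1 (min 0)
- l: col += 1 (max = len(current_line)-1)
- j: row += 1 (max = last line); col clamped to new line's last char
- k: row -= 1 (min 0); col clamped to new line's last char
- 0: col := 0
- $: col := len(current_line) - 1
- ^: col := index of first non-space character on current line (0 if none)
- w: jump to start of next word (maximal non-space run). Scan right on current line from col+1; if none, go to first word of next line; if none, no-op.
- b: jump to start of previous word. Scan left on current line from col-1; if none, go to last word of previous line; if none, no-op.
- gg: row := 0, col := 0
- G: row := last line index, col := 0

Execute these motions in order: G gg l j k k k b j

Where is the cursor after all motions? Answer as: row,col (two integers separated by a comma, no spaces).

Answer: 1,1

Derivation:
After 1 (G): row=2 col=0 char='b'
After 2 (gg): row=0 col=0 char='_'
After 3 (l): row=0 col=1 char='_'
After 4 (j): row=1 col=1 char='f'
After 5 (k): row=0 col=1 char='_'
After 6 (k): row=0 col=1 char='_'
After 7 (k): row=0 col=1 char='_'
After 8 (b): row=0 col=1 char='_'
After 9 (j): row=1 col=1 char='f'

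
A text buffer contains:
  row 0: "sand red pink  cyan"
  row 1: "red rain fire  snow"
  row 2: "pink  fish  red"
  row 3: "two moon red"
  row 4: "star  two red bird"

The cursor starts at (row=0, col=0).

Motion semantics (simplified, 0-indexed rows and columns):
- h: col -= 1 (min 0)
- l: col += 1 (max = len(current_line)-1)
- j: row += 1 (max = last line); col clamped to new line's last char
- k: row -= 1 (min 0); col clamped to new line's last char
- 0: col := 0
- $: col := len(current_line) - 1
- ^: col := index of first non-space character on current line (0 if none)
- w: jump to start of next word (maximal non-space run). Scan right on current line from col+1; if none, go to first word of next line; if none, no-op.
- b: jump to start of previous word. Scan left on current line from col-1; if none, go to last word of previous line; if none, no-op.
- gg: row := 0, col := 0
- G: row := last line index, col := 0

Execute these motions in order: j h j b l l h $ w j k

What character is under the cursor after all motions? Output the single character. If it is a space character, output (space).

Answer: p

Derivation:
After 1 (j): row=1 col=0 char='r'
After 2 (h): row=1 col=0 char='r'
After 3 (j): row=2 col=0 char='p'
After 4 (b): row=1 col=15 char='s'
After 5 (l): row=1 col=16 char='n'
After 6 (l): row=1 col=17 char='o'
After 7 (h): row=1 col=16 char='n'
After 8 ($): row=1 col=18 char='w'
After 9 (w): row=2 col=0 char='p'
After 10 (j): row=3 col=0 char='t'
After 11 (k): row=2 col=0 char='p'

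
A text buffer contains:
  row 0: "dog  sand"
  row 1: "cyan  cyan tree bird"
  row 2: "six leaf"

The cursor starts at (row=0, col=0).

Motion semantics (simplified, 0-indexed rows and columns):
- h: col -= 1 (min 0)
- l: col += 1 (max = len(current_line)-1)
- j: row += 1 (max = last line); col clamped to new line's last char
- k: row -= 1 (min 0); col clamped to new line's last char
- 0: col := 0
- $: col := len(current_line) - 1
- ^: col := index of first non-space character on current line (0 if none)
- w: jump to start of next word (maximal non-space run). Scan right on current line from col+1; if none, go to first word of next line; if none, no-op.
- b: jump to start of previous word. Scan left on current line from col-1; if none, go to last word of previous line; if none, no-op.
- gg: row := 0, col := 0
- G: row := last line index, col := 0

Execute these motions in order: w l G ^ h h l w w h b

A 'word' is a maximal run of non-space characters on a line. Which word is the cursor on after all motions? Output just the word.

After 1 (w): row=0 col=5 char='s'
After 2 (l): row=0 col=6 char='a'
After 3 (G): row=2 col=0 char='s'
After 4 (^): row=2 col=0 char='s'
After 5 (h): row=2 col=0 char='s'
After 6 (h): row=2 col=0 char='s'
After 7 (l): row=2 col=1 char='i'
After 8 (w): row=2 col=4 char='l'
After 9 (w): row=2 col=4 char='l'
After 10 (h): row=2 col=3 char='_'
After 11 (b): row=2 col=0 char='s'

Answer: six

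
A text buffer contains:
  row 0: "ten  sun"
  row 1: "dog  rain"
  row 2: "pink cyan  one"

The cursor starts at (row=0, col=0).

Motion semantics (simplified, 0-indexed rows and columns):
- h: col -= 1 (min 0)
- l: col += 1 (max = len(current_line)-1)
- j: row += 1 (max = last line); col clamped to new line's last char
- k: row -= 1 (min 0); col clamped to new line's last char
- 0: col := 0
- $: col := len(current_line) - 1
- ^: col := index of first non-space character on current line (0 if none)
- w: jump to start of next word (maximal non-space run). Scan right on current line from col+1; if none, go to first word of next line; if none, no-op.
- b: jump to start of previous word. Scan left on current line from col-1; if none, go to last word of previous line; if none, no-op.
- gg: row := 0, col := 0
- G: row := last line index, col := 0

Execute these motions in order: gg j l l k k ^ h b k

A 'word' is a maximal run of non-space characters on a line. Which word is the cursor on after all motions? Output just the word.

After 1 (gg): row=0 col=0 char='t'
After 2 (j): row=1 col=0 char='d'
After 3 (l): row=1 col=1 char='o'
After 4 (l): row=1 col=2 char='g'
After 5 (k): row=0 col=2 char='n'
After 6 (k): row=0 col=2 char='n'
After 7 (^): row=0 col=0 char='t'
After 8 (h): row=0 col=0 char='t'
After 9 (b): row=0 col=0 char='t'
After 10 (k): row=0 col=0 char='t'

Answer: ten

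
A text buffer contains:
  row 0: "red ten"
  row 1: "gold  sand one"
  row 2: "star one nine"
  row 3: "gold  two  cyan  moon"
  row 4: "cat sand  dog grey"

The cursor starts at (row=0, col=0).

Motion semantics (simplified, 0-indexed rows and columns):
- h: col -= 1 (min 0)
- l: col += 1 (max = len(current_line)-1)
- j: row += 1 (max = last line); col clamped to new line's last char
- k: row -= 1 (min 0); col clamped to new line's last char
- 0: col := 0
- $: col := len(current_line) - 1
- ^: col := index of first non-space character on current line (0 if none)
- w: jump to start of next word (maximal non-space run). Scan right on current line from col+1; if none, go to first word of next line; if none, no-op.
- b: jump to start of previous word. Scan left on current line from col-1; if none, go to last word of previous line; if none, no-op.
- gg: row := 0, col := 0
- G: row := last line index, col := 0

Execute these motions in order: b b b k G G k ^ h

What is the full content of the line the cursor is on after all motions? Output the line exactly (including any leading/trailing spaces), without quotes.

After 1 (b): row=0 col=0 char='r'
After 2 (b): row=0 col=0 char='r'
After 3 (b): row=0 col=0 char='r'
After 4 (k): row=0 col=0 char='r'
After 5 (G): row=4 col=0 char='c'
After 6 (G): row=4 col=0 char='c'
After 7 (k): row=3 col=0 char='g'
After 8 (^): row=3 col=0 char='g'
After 9 (h): row=3 col=0 char='g'

Answer: gold  two  cyan  moon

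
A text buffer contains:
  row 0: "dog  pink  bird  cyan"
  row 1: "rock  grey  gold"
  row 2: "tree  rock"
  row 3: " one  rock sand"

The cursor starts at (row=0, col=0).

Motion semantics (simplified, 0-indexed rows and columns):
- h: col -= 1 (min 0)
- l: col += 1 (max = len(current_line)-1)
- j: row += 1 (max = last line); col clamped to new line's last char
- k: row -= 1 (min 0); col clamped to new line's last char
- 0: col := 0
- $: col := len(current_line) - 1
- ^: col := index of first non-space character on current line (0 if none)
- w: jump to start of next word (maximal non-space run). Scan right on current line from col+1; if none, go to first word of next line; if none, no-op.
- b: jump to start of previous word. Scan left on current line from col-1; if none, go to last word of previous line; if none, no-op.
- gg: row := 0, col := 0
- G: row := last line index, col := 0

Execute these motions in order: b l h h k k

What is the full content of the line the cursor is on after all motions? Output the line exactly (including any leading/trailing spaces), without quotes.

Answer: dog  pink  bird  cyan

Derivation:
After 1 (b): row=0 col=0 char='d'
After 2 (l): row=0 col=1 char='o'
After 3 (h): row=0 col=0 char='d'
After 4 (h): row=0 col=0 char='d'
After 5 (k): row=0 col=0 char='d'
After 6 (k): row=0 col=0 char='d'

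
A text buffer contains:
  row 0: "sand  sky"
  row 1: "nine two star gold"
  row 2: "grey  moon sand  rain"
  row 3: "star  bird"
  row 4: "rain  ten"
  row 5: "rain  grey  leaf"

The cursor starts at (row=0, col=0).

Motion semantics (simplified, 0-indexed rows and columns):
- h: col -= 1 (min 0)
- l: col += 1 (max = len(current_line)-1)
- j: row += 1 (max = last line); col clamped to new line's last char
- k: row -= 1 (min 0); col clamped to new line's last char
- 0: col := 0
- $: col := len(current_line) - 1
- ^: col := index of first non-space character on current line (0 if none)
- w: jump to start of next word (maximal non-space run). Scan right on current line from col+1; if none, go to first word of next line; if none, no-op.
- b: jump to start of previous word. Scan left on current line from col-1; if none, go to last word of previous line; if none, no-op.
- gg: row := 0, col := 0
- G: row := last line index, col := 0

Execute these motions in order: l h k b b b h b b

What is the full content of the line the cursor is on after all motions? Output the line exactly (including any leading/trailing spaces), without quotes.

Answer: sand  sky

Derivation:
After 1 (l): row=0 col=1 char='a'
After 2 (h): row=0 col=0 char='s'
After 3 (k): row=0 col=0 char='s'
After 4 (b): row=0 col=0 char='s'
After 5 (b): row=0 col=0 char='s'
After 6 (b): row=0 col=0 char='s'
After 7 (h): row=0 col=0 char='s'
After 8 (b): row=0 col=0 char='s'
After 9 (b): row=0 col=0 char='s'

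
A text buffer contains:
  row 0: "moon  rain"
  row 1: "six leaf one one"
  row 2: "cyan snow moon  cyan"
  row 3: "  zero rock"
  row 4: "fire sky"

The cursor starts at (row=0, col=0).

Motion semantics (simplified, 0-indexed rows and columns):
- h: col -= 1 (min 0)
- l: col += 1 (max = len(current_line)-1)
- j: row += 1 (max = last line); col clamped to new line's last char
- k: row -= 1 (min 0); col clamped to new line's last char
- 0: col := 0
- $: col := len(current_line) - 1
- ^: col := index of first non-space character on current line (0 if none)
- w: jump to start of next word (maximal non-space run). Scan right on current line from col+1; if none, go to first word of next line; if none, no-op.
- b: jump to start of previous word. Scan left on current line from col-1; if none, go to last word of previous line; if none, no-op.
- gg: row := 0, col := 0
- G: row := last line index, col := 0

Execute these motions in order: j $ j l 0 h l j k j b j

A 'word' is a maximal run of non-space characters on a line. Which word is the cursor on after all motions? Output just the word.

After 1 (j): row=1 col=0 char='s'
After 2 ($): row=1 col=15 char='e'
After 3 (j): row=2 col=15 char='_'
After 4 (l): row=2 col=16 char='c'
After 5 (0): row=2 col=0 char='c'
After 6 (h): row=2 col=0 char='c'
After 7 (l): row=2 col=1 char='y'
After 8 (j): row=3 col=1 char='_'
After 9 (k): row=2 col=1 char='y'
After 10 (j): row=3 col=1 char='_'
After 11 (b): row=2 col=16 char='c'
After 12 (j): row=3 col=10 char='k'

Answer: rock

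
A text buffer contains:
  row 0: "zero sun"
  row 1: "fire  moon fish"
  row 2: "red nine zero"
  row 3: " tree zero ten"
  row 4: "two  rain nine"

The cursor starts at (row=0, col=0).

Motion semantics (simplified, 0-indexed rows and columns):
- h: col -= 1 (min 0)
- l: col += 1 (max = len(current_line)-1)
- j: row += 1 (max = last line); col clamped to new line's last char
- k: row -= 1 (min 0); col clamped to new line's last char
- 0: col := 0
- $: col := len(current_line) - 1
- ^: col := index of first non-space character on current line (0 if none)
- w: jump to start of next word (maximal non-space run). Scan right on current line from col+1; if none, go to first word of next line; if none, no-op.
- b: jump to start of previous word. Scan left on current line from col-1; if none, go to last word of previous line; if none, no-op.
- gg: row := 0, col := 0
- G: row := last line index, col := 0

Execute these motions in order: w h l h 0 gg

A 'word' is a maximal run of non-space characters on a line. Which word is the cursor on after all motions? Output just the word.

Answer: zero

Derivation:
After 1 (w): row=0 col=5 char='s'
After 2 (h): row=0 col=4 char='_'
After 3 (l): row=0 col=5 char='s'
After 4 (h): row=0 col=4 char='_'
After 5 (0): row=0 col=0 char='z'
After 6 (gg): row=0 col=0 char='z'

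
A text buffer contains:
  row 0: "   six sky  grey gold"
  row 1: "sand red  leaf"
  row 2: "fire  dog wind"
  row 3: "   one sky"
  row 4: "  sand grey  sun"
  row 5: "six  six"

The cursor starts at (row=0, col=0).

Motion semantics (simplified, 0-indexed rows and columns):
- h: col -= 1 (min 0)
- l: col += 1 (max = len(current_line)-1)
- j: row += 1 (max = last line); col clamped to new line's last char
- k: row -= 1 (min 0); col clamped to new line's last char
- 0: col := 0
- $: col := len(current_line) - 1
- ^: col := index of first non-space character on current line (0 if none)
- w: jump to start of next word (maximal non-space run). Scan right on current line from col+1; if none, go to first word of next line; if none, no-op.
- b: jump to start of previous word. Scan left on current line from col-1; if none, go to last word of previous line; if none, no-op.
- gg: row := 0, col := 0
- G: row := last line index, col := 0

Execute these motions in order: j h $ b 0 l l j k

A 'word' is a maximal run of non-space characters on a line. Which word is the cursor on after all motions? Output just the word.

Answer: sand

Derivation:
After 1 (j): row=1 col=0 char='s'
After 2 (h): row=1 col=0 char='s'
After 3 ($): row=1 col=13 char='f'
After 4 (b): row=1 col=10 char='l'
After 5 (0): row=1 col=0 char='s'
After 6 (l): row=1 col=1 char='a'
After 7 (l): row=1 col=2 char='n'
After 8 (j): row=2 col=2 char='r'
After 9 (k): row=1 col=2 char='n'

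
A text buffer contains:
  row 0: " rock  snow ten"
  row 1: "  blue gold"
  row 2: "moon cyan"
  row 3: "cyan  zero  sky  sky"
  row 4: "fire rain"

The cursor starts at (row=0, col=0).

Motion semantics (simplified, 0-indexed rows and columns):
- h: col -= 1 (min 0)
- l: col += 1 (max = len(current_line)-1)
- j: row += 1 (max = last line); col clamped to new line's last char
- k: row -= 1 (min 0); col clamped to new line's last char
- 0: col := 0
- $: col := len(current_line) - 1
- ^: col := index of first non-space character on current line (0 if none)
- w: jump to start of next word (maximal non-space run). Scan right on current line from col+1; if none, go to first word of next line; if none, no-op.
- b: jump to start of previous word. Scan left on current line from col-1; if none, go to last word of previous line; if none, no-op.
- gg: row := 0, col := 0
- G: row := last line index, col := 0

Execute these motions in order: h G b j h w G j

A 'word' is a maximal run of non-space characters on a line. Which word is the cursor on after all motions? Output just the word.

Answer: fire

Derivation:
After 1 (h): row=0 col=0 char='_'
After 2 (G): row=4 col=0 char='f'
After 3 (b): row=3 col=17 char='s'
After 4 (j): row=4 col=8 char='n'
After 5 (h): row=4 col=7 char='i'
After 6 (w): row=4 col=7 char='i'
After 7 (G): row=4 col=0 char='f'
After 8 (j): row=4 col=0 char='f'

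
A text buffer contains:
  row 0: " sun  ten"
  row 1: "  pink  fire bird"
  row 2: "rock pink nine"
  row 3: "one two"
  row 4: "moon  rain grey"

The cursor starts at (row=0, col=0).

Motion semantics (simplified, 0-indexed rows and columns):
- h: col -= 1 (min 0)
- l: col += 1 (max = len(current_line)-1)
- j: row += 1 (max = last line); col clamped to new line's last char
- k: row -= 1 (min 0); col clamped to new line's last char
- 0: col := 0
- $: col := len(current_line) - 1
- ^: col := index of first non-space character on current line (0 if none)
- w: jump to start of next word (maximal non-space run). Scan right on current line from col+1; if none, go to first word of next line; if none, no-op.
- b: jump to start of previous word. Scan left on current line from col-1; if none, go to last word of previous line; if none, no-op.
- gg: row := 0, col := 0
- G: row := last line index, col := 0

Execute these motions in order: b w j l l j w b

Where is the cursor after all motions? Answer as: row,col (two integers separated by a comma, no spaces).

After 1 (b): row=0 col=0 char='_'
After 2 (w): row=0 col=1 char='s'
After 3 (j): row=1 col=1 char='_'
After 4 (l): row=1 col=2 char='p'
After 5 (l): row=1 col=3 char='i'
After 6 (j): row=2 col=3 char='k'
After 7 (w): row=2 col=5 char='p'
After 8 (b): row=2 col=0 char='r'

Answer: 2,0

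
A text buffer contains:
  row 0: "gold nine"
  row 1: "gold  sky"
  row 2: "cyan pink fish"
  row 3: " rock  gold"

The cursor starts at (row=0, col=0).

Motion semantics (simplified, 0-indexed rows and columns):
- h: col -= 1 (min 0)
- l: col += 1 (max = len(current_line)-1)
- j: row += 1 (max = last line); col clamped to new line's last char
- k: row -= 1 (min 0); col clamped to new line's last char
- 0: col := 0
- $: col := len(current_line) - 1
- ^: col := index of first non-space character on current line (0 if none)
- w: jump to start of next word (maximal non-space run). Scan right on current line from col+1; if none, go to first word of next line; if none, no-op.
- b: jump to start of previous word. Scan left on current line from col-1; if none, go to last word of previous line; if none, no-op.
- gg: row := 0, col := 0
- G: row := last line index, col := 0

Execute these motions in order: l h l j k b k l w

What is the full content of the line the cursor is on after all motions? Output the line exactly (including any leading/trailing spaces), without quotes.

After 1 (l): row=0 col=1 char='o'
After 2 (h): row=0 col=0 char='g'
After 3 (l): row=0 col=1 char='o'
After 4 (j): row=1 col=1 char='o'
After 5 (k): row=0 col=1 char='o'
After 6 (b): row=0 col=0 char='g'
After 7 (k): row=0 col=0 char='g'
After 8 (l): row=0 col=1 char='o'
After 9 (w): row=0 col=5 char='n'

Answer: gold nine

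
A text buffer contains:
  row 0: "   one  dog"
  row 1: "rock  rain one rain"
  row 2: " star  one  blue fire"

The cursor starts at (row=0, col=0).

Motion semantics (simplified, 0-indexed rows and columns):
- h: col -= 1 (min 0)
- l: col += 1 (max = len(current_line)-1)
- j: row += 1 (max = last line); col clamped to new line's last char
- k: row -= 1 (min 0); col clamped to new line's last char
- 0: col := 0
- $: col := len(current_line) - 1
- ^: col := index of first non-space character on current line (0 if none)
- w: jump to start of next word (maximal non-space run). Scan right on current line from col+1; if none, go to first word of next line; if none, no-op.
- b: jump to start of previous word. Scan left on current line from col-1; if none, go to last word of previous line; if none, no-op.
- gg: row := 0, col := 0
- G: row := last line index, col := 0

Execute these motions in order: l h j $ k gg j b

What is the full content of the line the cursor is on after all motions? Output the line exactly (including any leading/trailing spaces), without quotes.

Answer:    one  dog

Derivation:
After 1 (l): row=0 col=1 char='_'
After 2 (h): row=0 col=0 char='_'
After 3 (j): row=1 col=0 char='r'
After 4 ($): row=1 col=18 char='n'
After 5 (k): row=0 col=10 char='g'
After 6 (gg): row=0 col=0 char='_'
After 7 (j): row=1 col=0 char='r'
After 8 (b): row=0 col=8 char='d'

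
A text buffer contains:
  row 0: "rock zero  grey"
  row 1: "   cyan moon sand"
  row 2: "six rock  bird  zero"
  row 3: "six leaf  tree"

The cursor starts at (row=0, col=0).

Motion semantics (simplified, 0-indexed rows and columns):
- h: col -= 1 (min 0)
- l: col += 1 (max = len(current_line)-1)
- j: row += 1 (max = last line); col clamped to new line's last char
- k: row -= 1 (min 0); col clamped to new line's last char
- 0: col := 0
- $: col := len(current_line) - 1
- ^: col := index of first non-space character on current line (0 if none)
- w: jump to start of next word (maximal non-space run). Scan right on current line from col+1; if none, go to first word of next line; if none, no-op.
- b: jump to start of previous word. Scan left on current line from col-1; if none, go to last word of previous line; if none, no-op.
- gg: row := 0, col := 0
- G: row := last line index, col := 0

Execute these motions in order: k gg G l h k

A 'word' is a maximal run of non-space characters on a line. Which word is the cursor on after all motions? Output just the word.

After 1 (k): row=0 col=0 char='r'
After 2 (gg): row=0 col=0 char='r'
After 3 (G): row=3 col=0 char='s'
After 4 (l): row=3 col=1 char='i'
After 5 (h): row=3 col=0 char='s'
After 6 (k): row=2 col=0 char='s'

Answer: six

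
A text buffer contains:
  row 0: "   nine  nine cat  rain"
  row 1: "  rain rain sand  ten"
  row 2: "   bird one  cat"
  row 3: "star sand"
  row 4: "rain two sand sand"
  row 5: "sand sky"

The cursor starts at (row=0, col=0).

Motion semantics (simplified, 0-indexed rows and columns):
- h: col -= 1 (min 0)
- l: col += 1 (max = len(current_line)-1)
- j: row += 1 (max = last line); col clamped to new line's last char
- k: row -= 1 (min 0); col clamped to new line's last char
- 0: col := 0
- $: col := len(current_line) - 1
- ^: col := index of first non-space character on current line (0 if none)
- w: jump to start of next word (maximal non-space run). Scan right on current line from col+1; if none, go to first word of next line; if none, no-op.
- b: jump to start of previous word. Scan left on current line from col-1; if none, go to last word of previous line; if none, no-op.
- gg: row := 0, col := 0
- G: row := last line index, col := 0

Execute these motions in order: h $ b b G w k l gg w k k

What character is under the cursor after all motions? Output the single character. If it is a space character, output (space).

Answer: n

Derivation:
After 1 (h): row=0 col=0 char='_'
After 2 ($): row=0 col=22 char='n'
After 3 (b): row=0 col=19 char='r'
After 4 (b): row=0 col=14 char='c'
After 5 (G): row=5 col=0 char='s'
After 6 (w): row=5 col=5 char='s'
After 7 (k): row=4 col=5 char='t'
After 8 (l): row=4 col=6 char='w'
After 9 (gg): row=0 col=0 char='_'
After 10 (w): row=0 col=3 char='n'
After 11 (k): row=0 col=3 char='n'
After 12 (k): row=0 col=3 char='n'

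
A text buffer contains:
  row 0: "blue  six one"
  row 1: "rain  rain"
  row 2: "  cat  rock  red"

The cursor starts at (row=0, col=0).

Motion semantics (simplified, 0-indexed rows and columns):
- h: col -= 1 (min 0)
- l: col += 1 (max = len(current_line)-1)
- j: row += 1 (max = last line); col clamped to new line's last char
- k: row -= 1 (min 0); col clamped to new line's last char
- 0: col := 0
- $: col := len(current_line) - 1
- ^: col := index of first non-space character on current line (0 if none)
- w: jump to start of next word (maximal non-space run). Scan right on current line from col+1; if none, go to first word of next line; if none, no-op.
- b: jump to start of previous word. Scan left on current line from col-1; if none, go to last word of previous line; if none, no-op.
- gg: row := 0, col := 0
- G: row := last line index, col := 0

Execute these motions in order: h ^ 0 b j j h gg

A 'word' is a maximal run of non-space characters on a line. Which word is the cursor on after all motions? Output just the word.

Answer: blue

Derivation:
After 1 (h): row=0 col=0 char='b'
After 2 (^): row=0 col=0 char='b'
After 3 (0): row=0 col=0 char='b'
After 4 (b): row=0 col=0 char='b'
After 5 (j): row=1 col=0 char='r'
After 6 (j): row=2 col=0 char='_'
After 7 (h): row=2 col=0 char='_'
After 8 (gg): row=0 col=0 char='b'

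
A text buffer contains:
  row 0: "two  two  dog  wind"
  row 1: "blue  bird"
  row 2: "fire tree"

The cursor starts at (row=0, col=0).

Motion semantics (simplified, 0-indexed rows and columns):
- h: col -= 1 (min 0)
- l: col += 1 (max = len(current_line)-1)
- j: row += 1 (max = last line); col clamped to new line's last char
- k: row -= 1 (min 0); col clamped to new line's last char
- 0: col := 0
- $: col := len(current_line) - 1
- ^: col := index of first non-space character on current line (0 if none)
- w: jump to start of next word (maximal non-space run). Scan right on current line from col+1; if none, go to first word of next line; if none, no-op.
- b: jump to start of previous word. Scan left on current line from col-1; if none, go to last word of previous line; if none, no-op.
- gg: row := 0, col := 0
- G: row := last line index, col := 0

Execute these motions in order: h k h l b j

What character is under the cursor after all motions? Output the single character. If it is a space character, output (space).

After 1 (h): row=0 col=0 char='t'
After 2 (k): row=0 col=0 char='t'
After 3 (h): row=0 col=0 char='t'
After 4 (l): row=0 col=1 char='w'
After 5 (b): row=0 col=0 char='t'
After 6 (j): row=1 col=0 char='b'

Answer: b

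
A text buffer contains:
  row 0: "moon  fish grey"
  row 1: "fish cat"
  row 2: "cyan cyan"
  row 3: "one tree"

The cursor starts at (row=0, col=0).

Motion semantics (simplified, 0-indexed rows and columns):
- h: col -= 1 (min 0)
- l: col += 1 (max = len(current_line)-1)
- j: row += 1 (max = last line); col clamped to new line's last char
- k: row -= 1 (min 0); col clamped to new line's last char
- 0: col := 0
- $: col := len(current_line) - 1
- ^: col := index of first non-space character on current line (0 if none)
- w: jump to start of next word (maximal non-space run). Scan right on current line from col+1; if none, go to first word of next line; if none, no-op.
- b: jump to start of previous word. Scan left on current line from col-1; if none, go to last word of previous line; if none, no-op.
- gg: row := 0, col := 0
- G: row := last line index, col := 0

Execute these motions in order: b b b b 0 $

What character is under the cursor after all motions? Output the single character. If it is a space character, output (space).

After 1 (b): row=0 col=0 char='m'
After 2 (b): row=0 col=0 char='m'
After 3 (b): row=0 col=0 char='m'
After 4 (b): row=0 col=0 char='m'
After 5 (0): row=0 col=0 char='m'
After 6 ($): row=0 col=14 char='y'

Answer: y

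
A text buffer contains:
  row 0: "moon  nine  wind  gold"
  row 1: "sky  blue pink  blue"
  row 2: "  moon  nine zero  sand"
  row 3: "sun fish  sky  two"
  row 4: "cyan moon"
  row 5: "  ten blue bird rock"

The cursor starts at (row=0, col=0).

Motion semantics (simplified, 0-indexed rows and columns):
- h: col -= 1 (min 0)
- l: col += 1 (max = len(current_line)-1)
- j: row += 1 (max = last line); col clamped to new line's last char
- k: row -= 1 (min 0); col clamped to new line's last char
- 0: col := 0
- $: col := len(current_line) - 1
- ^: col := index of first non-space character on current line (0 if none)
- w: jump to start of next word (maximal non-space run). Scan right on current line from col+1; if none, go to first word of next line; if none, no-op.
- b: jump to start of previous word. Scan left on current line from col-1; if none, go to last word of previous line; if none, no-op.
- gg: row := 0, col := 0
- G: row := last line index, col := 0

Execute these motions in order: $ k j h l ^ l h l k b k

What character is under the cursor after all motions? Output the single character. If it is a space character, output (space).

Answer: m

Derivation:
After 1 ($): row=0 col=21 char='d'
After 2 (k): row=0 col=21 char='d'
After 3 (j): row=1 col=19 char='e'
After 4 (h): row=1 col=18 char='u'
After 5 (l): row=1 col=19 char='e'
After 6 (^): row=1 col=0 char='s'
After 7 (l): row=1 col=1 char='k'
After 8 (h): row=1 col=0 char='s'
After 9 (l): row=1 col=1 char='k'
After 10 (k): row=0 col=1 char='o'
After 11 (b): row=0 col=0 char='m'
After 12 (k): row=0 col=0 char='m'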